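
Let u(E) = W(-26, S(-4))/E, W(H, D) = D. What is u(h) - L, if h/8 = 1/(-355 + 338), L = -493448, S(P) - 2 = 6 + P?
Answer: 986879/2 ≈ 4.9344e+5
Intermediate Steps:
S(P) = 8 + P (S(P) = 2 + (6 + P) = 8 + P)
h = -8/17 (h = 8/(-355 + 338) = 8/(-17) = 8*(-1/17) = -8/17 ≈ -0.47059)
u(E) = 4/E (u(E) = (8 - 4)/E = 4/E)
u(h) - L = 4/(-8/17) - 1*(-493448) = 4*(-17/8) + 493448 = -17/2 + 493448 = 986879/2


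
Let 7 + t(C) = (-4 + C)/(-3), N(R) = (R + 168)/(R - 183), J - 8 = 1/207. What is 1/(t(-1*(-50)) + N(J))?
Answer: -108672/2536307 ≈ -0.042847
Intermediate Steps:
J = 1657/207 (J = 8 + 1/207 = 1657/207 ≈ 8.0048)
N(R) = (168 + R)/(-183 + R)
t(C) = -17/3 - C/3 (t(C) = -7 + (-4 + C)/(-3) = -7 - (-4 + C)/3 = -7 + (4/3 - C/3) = -17/3 - C/3)
1/(t(-1*(-50)) + N(J)) = 1/((-17/3 - (-1)*(-50)/3) + (168 + 1657/207)/(-183 + 1657/207)) = 1/((-17/3 - ⅓*50) + (36433/207)/(-36224/207)) = 1/((-17/3 - 50/3) - 207/36224*36433/207) = 1/(-67/3 - 36433/36224) = 1/(-2536307/108672) = -108672/2536307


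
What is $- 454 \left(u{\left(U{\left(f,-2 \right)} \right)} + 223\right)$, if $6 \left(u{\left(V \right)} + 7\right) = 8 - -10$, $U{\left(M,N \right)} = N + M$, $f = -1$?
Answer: $-99426$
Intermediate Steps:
$U{\left(M,N \right)} = M + N$
$u{\left(V \right)} = -4$ ($u{\left(V \right)} = -7 + \frac{8 - -10}{6} = -7 + \frac{8 + 10}{6} = -7 + \frac{1}{6} \cdot 18 = -7 + 3 = -4$)
$- 454 \left(u{\left(U{\left(f,-2 \right)} \right)} + 223\right) = - 454 \left(-4 + 223\right) = \left(-454\right) 219 = -99426$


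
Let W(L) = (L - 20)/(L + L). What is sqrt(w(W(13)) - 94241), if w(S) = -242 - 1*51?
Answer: I*sqrt(94534) ≈ 307.46*I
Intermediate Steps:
W(L) = (-20 + L)/(2*L) (W(L) = (-20 + L)/((2*L)) = (-20 + L)*(1/(2*L)) = (-20 + L)/(2*L))
w(S) = -293 (w(S) = -242 - 51 = -293)
sqrt(w(W(13)) - 94241) = sqrt(-293 - 94241) = sqrt(-94534) = I*sqrt(94534)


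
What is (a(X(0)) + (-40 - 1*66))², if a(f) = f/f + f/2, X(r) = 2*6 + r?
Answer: 9801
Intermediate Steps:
X(r) = 12 + r
a(f) = 1 + f/2 (a(f) = 1 + f*(½) = 1 + f/2)
(a(X(0)) + (-40 - 1*66))² = ((1 + (12 + 0)/2) + (-40 - 1*66))² = ((1 + (½)*12) + (-40 - 66))² = ((1 + 6) - 106)² = (7 - 106)² = (-99)² = 9801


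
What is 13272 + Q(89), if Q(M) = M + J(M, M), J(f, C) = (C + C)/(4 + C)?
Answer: 1242751/93 ≈ 13363.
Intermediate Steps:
J(f, C) = 2*C/(4 + C) (J(f, C) = (2*C)/(4 + C) = 2*C/(4 + C))
Q(M) = M + 2*M/(4 + M)
13272 + Q(89) = 13272 + 89*(6 + 89)/(4 + 89) = 13272 + 89*95/93 = 13272 + 89*(1/93)*95 = 13272 + 8455/93 = 1242751/93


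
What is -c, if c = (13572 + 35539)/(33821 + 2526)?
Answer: -49111/36347 ≈ -1.3512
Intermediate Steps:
c = 49111/36347 ≈ 1.3512
-c = -1*49111/36347 = -49111/36347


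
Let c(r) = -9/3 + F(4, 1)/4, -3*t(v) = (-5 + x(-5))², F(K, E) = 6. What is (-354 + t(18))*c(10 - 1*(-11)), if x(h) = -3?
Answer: 563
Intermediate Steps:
t(v) = -64/3 (t(v) = -(-5 - 3)²/3 = -⅓*(-8)² = -⅓*64 = -64/3)
c(r) = -3/2 (c(r) = -9/3 + 6/4 = -9*⅓ + 6*(¼) = -3 + 3/2 = -3/2)
(-354 + t(18))*c(10 - 1*(-11)) = (-354 - 64/3)*(-3/2) = -1126/3*(-3/2) = 563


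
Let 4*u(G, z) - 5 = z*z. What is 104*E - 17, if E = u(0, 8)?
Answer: 1777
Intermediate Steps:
u(G, z) = 5/4 + z**2/4 (u(G, z) = 5/4 + (z*z)/4 = 5/4 + z**2/4)
E = 69/4 (E = 5/4 + (1/4)*8**2 = 5/4 + (1/4)*64 = 5/4 + 16 = 69/4 ≈ 17.250)
104*E - 17 = 104*(69/4) - 17 = 1794 - 17 = 1777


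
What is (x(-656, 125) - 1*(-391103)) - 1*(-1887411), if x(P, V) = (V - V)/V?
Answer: 2278514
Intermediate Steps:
x(P, V) = 0 (x(P, V) = 0/V = 0)
(x(-656, 125) - 1*(-391103)) - 1*(-1887411) = (0 - 1*(-391103)) - 1*(-1887411) = (0 + 391103) + 1887411 = 391103 + 1887411 = 2278514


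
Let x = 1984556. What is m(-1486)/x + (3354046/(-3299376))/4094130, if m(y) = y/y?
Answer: 856472768663/3350941228355510160 ≈ 2.5559e-7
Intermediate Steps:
m(y) = 1
m(-1486)/x + (3354046/(-3299376))/4094130 = 1/1984556 + (3354046/(-3299376))/4094130 = 1*(1/1984556) + (3354046*(-1/3299376))*(1/4094130) = 1/1984556 - 1677023/1649688*1/4094130 = 1/1984556 - 1677023/6754037131440 = 856472768663/3350941228355510160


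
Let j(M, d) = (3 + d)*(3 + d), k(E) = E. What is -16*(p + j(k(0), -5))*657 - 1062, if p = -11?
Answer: 72522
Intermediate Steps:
j(M, d) = (3 + d)²
-16*(p + j(k(0), -5))*657 - 1062 = -16*(-11 + (3 - 5)²)*657 - 1062 = -16*(-11 + (-2)²)*657 - 1062 = -16*(-11 + 4)*657 - 1062 = -16*(-7)*657 - 1062 = 112*657 - 1062 = 73584 - 1062 = 72522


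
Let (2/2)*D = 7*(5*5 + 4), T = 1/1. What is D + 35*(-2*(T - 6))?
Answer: 553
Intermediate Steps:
T = 1
D = 203 (D = 7*(5*5 + 4) = 7*(25 + 4) = 7*29 = 203)
D + 35*(-2*(T - 6)) = 203 + 35*(-2*(1 - 6)) = 203 + 35*(-2*(-5)) = 203 + 35*10 = 203 + 350 = 553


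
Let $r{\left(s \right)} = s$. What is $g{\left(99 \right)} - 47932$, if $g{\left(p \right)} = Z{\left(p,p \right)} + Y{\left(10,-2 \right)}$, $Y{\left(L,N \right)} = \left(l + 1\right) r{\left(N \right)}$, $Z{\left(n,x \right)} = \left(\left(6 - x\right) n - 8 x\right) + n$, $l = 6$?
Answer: $-57846$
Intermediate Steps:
$Z{\left(n,x \right)} = n - 8 x + n \left(6 - x\right)$ ($Z{\left(n,x \right)} = \left(n \left(6 - x\right) - 8 x\right) + n = \left(- 8 x + n \left(6 - x\right)\right) + n = n - 8 x + n \left(6 - x\right)$)
$Y{\left(L,N \right)} = 7 N$ ($Y{\left(L,N \right)} = \left(6 + 1\right) N = 7 N$)
$g{\left(p \right)} = -14 - p - p^{2}$ ($g{\left(p \right)} = \left(- 8 p + 7 p - p p\right) + 7 \left(-2\right) = \left(- 8 p + 7 p - p^{2}\right) - 14 = \left(- p - p^{2}\right) - 14 = -14 - p - p^{2}$)
$g{\left(99 \right)} - 47932 = \left(-14 - 99 - 99^{2}\right) - 47932 = \left(-14 - 99 - 9801\right) - 47932 = -9914 - 47932 = -57846$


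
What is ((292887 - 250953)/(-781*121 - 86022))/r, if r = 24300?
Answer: -6989/731118150 ≈ -9.5593e-6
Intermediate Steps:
((292887 - 250953)/(-781*121 - 86022))/r = ((292887 - 250953)/(-781*121 - 86022))/24300 = (41934/(-94501 - 86022))*(1/24300) = (41934/(-180523))*(1/24300) = (41934*(-1/180523))*(1/24300) = -41934/180523*1/24300 = -6989/731118150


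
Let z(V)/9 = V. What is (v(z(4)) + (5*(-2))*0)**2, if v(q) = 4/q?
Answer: 1/81 ≈ 0.012346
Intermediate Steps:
z(V) = 9*V
(v(z(4)) + (5*(-2))*0)**2 = (4/((9*4)) + (5*(-2))*0)**2 = (4/36 - 10*0)**2 = (4*(1/36) + 0)**2 = (1/9 + 0)**2 = (1/9)**2 = 1/81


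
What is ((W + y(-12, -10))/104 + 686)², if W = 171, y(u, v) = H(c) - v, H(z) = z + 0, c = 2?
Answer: 5116111729/10816 ≈ 4.7301e+5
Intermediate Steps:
H(z) = z
y(u, v) = 2 - v
((W + y(-12, -10))/104 + 686)² = ((171 + (2 - 1*(-10)))/104 + 686)² = ((171 + (2 + 10))*(1/104) + 686)² = ((171 + 12)*(1/104) + 686)² = (183*(1/104) + 686)² = (183/104 + 686)² = (71527/104)² = 5116111729/10816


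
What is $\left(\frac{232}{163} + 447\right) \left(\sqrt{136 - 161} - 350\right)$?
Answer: $- \frac{25582550}{163} + \frac{365465 i}{163} \approx -1.5695 \cdot 10^{5} + 2242.1 i$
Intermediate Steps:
$\left(\frac{232}{163} + 447\right) \left(\sqrt{136 - 161} - 350\right) = \left(232 \cdot \frac{1}{163} + 447\right) \left(\sqrt{-25} - 350\right) = \left(\frac{232}{163} + 447\right) \left(5 i - 350\right) = \frac{73093 \left(-350 + 5 i\right)}{163} = - \frac{25582550}{163} + \frac{365465 i}{163}$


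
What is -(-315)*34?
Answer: 10710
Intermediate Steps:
-(-315)*34 = -1*(-10710) = 10710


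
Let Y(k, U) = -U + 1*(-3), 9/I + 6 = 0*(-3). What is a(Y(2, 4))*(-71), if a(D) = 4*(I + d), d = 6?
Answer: -1278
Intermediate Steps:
I = -3/2 (I = 9/(-6 + 0*(-3)) = 9/(-6 + 0) = 9/(-6) = 9*(-⅙) = -3/2 ≈ -1.5000)
Y(k, U) = -3 - U (Y(k, U) = -U - 3 = -3 - U)
a(D) = 18 (a(D) = 4*(-3/2 + 6) = 4*(9/2) = 18)
a(Y(2, 4))*(-71) = 18*(-71) = -1278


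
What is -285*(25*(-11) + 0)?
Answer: 78375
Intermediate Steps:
-285*(25*(-11) + 0) = -285*(-275 + 0) = -285*(-275) = 78375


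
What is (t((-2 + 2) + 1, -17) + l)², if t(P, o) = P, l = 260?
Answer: 68121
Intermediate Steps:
(t((-2 + 2) + 1, -17) + l)² = (((-2 + 2) + 1) + 260)² = ((0 + 1) + 260)² = (1 + 260)² = 261² = 68121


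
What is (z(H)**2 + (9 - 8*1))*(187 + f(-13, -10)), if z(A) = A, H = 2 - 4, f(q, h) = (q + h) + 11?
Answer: 875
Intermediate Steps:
f(q, h) = 11 + h + q (f(q, h) = (h + q) + 11 = 11 + h + q)
H = -2
(z(H)**2 + (9 - 8*1))*(187 + f(-13, -10)) = ((-2)**2 + (9 - 8*1))*(187 + (11 - 10 - 13)) = (4 + (9 - 8))*(187 - 12) = (4 + 1)*175 = 5*175 = 875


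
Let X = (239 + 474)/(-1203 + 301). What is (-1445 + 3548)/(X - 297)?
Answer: -1896906/268607 ≈ -7.0620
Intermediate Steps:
X = -713/902 (X = 713/(-902) = 713*(-1/902) = -713/902 ≈ -0.79047)
(-1445 + 3548)/(X - 297) = (-1445 + 3548)/(-713/902 - 297) = 2103/(-268607/902) = 2103*(-902/268607) = -1896906/268607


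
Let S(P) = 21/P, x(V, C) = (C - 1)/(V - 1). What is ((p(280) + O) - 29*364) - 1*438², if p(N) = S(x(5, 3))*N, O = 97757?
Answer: -92883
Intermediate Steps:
x(V, C) = (-1 + C)/(-1 + V)
p(N) = 42*N (p(N) = (21/(((-1 + 3)/(-1 + 5))))*N = (21/((2/4)))*N = (21/(((¼)*2)))*N = (21/(½))*N = (21*2)*N = 42*N)
((p(280) + O) - 29*364) - 1*438² = ((42*280 + 97757) - 29*364) - 1*438² = ((11760 + 97757) - 10556) - 1*191844 = (109517 - 10556) - 191844 = 98961 - 191844 = -92883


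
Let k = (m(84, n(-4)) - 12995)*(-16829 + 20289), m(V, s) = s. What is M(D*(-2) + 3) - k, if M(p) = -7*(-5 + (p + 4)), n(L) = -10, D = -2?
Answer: 44997258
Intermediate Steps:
M(p) = 7 - 7*p (M(p) = -7*(-5 + (4 + p)) = -7*(-1 + p) = 7 - 7*p)
k = -44997300 (k = (-10 - 12995)*(-16829 + 20289) = -13005*3460 = -44997300)
M(D*(-2) + 3) - k = (7 - 7*(-2*(-2) + 3)) - 1*(-44997300) = (7 - 7*(4 + 3)) + 44997300 = (7 - 7*7) + 44997300 = (7 - 49) + 44997300 = -42 + 44997300 = 44997258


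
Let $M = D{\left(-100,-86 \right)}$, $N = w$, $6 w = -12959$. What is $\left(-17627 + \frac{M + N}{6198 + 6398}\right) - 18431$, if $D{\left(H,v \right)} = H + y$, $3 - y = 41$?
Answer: $- \frac{2725133195}{75576} \approx -36058.0$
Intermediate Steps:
$y = -38$ ($y = 3 - 41 = -38$)
$w = - \frac{12959}{6}$ ($w = \frac{1}{6} \left(-12959\right) = - \frac{12959}{6} \approx -2159.8$)
$N = - \frac{12959}{6} \approx -2159.8$
$D{\left(H,v \right)} = -38 + H$ ($D{\left(H,v \right)} = H - 38 = -38 + H$)
$M = -138$ ($M = -38 - 100 = -138$)
$\left(-17627 + \frac{M + N}{6198 + 6398}\right) - 18431 = \left(-17627 + \frac{-138 - \frac{12959}{6}}{6198 + 6398}\right) - 18431 = \left(-17627 - \frac{13787}{6 \cdot 12596}\right) - 18431 = \left(-17627 - \frac{13787}{75576}\right) - 18431 = - \frac{1332191939}{75576} - 18431 = - \frac{2725133195}{75576}$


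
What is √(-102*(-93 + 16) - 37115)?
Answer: I*√29261 ≈ 171.06*I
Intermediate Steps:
√(-102*(-93 + 16) - 37115) = √(-102*(-77) - 37115) = √(7854 - 37115) = √(-29261) = I*√29261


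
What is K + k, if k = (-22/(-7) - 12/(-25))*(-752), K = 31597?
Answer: 5052707/175 ≈ 28873.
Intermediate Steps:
k = -476768/175 (k = (-22*(-⅐) - 12*(-1/25))*(-752) = (22/7 + 12/25)*(-752) = (634/175)*(-752) = -476768/175 ≈ -2724.4)
K + k = 31597 - 476768/175 = 5052707/175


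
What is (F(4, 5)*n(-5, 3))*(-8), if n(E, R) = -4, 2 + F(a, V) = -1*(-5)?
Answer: 96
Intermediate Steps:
F(a, V) = 3 (F(a, V) = -2 - 1*(-5) = -2 + 5 = 3)
(F(4, 5)*n(-5, 3))*(-8) = (3*(-4))*(-8) = -12*(-8) = 96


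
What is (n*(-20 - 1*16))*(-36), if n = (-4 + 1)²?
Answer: 11664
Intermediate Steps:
n = 9 (n = (-3)² = 9)
(n*(-20 - 1*16))*(-36) = (9*(-20 - 1*16))*(-36) = (9*(-20 - 16))*(-36) = (9*(-36))*(-36) = -324*(-36) = 11664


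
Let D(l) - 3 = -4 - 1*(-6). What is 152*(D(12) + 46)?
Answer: 7752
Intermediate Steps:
D(l) = 5 (D(l) = 3 + (-4 - 1*(-6)) = 3 + (-4 + 6) = 3 + 2 = 5)
152*(D(12) + 46) = 152*(5 + 46) = 152*51 = 7752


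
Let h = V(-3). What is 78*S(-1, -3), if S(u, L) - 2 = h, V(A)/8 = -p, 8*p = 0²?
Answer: 156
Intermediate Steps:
p = 0 (p = (⅛)*0² = (⅛)*0 = 0)
V(A) = 0 (V(A) = 8*(-1*0) = 8*0 = 0)
h = 0
S(u, L) = 2 (S(u, L) = 2 + 0 = 2)
78*S(-1, -3) = 78*2 = 156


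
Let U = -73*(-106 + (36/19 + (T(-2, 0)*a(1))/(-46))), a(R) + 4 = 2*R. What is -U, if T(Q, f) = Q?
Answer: -3323836/437 ≈ -7606.0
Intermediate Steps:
a(R) = -4 + 2*R
U = 3323836/437 (U = -73*(-106 + (36/19 - 2*(-4 + 2*1)/(-46))) = -73*(-106 + (36*(1/19) - 2*(-4 + 2)*(-1/46))) = -73*(-106 + (36/19 - 2*(-2)*(-1/46))) = -73*(-106 + (36/19 + 4*(-1/46))) = -73*(-106 + (36/19 - 2/23)) = -73*(-106 + 790/437) = -73*(-45532/437) = 3323836/437 ≈ 7606.0)
-U = -1*3323836/437 = -3323836/437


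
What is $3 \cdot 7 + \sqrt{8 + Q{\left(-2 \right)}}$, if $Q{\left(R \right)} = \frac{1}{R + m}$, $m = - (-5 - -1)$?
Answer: $21 + \frac{\sqrt{34}}{2} \approx 23.915$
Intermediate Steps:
$m = 4$ ($m = - (-5 + 1) = \left(-1\right) \left(-4\right) = 4$)
$Q{\left(R \right)} = \frac{1}{4 + R}$ ($Q{\left(R \right)} = \frac{1}{R + 4} = \frac{1}{4 + R}$)
$3 \cdot 7 + \sqrt{8 + Q{\left(-2 \right)}} = 3 \cdot 7 + \sqrt{8 + \frac{1}{4 - 2}} = 21 + \sqrt{8 + \frac{1}{2}} = 21 + \sqrt{\frac{17}{2}} = 21 + \frac{\sqrt{34}}{2}$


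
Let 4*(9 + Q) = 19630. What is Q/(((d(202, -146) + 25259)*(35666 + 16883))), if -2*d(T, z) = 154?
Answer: 9797/2646577836 ≈ 3.7018e-6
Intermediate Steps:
Q = 9797/2 (Q = -9 + (¼)*19630 = -9 + 9815/2 = 9797/2 ≈ 4898.5)
d(T, z) = -77 (d(T, z) = -½*154 = -77)
Q/(((d(202, -146) + 25259)*(35666 + 16883))) = 9797/(2*(((-77 + 25259)*(35666 + 16883)))) = 9797/(2*((25182*52549))) = (9797/2)/1323288918 = (9797/2)*(1/1323288918) = 9797/2646577836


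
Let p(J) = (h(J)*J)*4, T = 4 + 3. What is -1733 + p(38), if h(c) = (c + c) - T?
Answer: 8755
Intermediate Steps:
T = 7
h(c) = -7 + 2*c (h(c) = (c + c) - 1*7 = 2*c - 7 = -7 + 2*c)
p(J) = 4*J*(-7 + 2*J) (p(J) = ((-7 + 2*J)*J)*4 = (J*(-7 + 2*J))*4 = 4*J*(-7 + 2*J))
-1733 + p(38) = -1733 + 4*38*(-7 + 2*38) = -1733 + 4*38*(-7 + 76) = -1733 + 4*38*69 = -1733 + 10488 = 8755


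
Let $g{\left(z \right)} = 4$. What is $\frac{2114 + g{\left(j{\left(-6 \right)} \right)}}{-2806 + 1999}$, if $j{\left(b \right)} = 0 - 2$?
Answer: $- \frac{706}{269} \approx -2.6245$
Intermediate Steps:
$j{\left(b \right)} = -2$ ($j{\left(b \right)} = 0 - 2 = -2$)
$\frac{2114 + g{\left(j{\left(-6 \right)} \right)}}{-2806 + 1999} = \frac{2114 + 4}{-2806 + 1999} = \frac{2118}{-807} = 2118 \left(- \frac{1}{807}\right) = - \frac{706}{269}$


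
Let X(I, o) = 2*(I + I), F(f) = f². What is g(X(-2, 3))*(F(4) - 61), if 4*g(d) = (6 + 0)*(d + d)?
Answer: 1080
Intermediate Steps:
X(I, o) = 4*I (X(I, o) = 2*(2*I) = 4*I)
g(d) = 3*d (g(d) = ((6 + 0)*(d + d))/4 = (6*(2*d))/4 = (12*d)/4 = 3*d)
g(X(-2, 3))*(F(4) - 61) = (3*(4*(-2)))*(4² - 61) = (3*(-8))*(16 - 61) = -24*(-45) = 1080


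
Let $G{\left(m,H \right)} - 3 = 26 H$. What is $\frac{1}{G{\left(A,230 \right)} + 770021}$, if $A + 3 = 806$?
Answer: $\frac{1}{776004} \approx 1.2887 \cdot 10^{-6}$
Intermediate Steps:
$A = 803$ ($A = -3 + 806 = 803$)
$G{\left(m,H \right)} = 3 + 26 H$
$\frac{1}{G{\left(A,230 \right)} + 770021} = \frac{1}{\left(3 + 26 \cdot 230\right) + 770021} = \frac{1}{\left(3 + 5980\right) + 770021} = \frac{1}{5983 + 770021} = \frac{1}{776004}$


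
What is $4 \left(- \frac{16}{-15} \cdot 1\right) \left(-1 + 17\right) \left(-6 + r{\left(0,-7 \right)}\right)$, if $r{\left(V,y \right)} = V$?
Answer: $- \frac{2048}{5} \approx -409.6$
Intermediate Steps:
$4 \left(- \frac{16}{-15} \cdot 1\right) \left(-1 + 17\right) \left(-6 + r{\left(0,-7 \right)}\right) = 4 \left(- \frac{16}{-15} \cdot 1\right) \left(-1 + 17\right) \left(-6 + 0\right) = 4 \left(- 16 \left(- \frac{1}{15}\right) 1\right) 16 \left(-6\right) = 4 \left(- \frac{\left(-16\right) 1}{15}\right) \left(-96\right) = 4 \left(\left(-1\right) \left(- \frac{16}{15}\right)\right) \left(-96\right) = 4 \cdot \frac{16}{15} \left(-96\right) = \frac{64}{15} \left(-96\right) = - \frac{2048}{5}$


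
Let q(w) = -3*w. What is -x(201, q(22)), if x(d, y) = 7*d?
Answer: -1407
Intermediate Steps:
-x(201, q(22)) = -7*201 = -1*1407 = -1407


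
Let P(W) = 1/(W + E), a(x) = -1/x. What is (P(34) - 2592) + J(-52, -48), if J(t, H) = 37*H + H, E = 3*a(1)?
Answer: -136895/31 ≈ -4416.0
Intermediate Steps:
E = -3 (E = 3*(-1/1) = 3*(-1*1) = 3*(-1) = -3)
J(t, H) = 38*H
P(W) = 1/(-3 + W) (P(W) = 1/(W - 3) = 1/(-3 + W))
(P(34) - 2592) + J(-52, -48) = (1/(-3 + 34) - 2592) + 38*(-48) = (1/31 - 2592) - 1824 = -80351/31 - 1824 = -136895/31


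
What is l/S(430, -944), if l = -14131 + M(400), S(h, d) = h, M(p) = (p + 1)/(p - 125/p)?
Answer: -90361329/2749850 ≈ -32.860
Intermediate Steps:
M(p) = (1 + p)/(p - 125/p)
l = -90361329/6395 (l = -14131 + 400*(1 + 400)/(-125 + 400**2) = -14131 + 400*401/(-125 + 160000) = -14131 + 400*401/159875 = -14131 + 400*(1/159875)*401 = -14131 + 6416/6395 = -90361329/6395 ≈ -14130.)
l/S(430, -944) = -90361329/6395/430 = -90361329/6395*1/430 = -90361329/2749850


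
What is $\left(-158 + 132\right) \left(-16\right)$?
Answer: $416$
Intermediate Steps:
$\left(-158 + 132\right) \left(-16\right) = \left(-26\right) \left(-16\right) = 416$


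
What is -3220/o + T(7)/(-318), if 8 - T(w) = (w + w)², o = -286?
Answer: 269432/22737 ≈ 11.850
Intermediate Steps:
T(w) = 8 - 4*w² (T(w) = 8 - (w + w)² = 8 - (2*w)² = 8 - 4*w²)
-3220/o + T(7)/(-318) = -3220/(-286) + (8 - 4*7²)/(-318) = -3220*(-1/286) + (8 - 4*49)*(-1/318) = 1610/143 + (8 - 196)*(-1/318) = 1610/143 - 188*(-1/318) = 1610/143 + 94/159 = 269432/22737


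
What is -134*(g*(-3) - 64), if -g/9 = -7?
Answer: 33902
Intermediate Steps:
g = 63 (g = -9*(-7) = 63)
-134*(g*(-3) - 64) = -134*(63*(-3) - 64) = -134*(-189 - 64) = -134*(-253) = 33902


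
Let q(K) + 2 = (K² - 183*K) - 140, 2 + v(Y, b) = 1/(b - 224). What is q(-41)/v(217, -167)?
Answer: -1178474/261 ≈ -4515.2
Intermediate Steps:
v(Y, b) = -2 + 1/(-224 + b) (v(Y, b) = -2 + 1/(b - 224) = -2 + 1/(-224 + b))
q(K) = -142 + K² - 183*K (q(K) = -2 + ((K² - 183*K) - 140) = -2 + (-140 + K² - 183*K) = -142 + K² - 183*K)
q(-41)/v(217, -167) = (-142 + (-41)² - 183*(-41))/(((449 - 2*(-167))/(-224 - 167))) = (-142 + 1681 + 7503)/(((449 + 334)/(-391))) = 9042/((-1/391*783)) = 9042/(-783/391) = 9042*(-391/783) = -1178474/261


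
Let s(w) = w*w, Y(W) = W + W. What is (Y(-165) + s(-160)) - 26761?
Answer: -1491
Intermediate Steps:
Y(W) = 2*W
s(w) = w²
(Y(-165) + s(-160)) - 26761 = (2*(-165) + (-160)²) - 26761 = (-330 + 25600) - 26761 = 25270 - 26761 = -1491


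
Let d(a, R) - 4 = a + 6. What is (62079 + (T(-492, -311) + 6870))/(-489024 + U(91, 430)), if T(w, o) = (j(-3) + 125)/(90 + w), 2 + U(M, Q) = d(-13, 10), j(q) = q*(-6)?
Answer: -27717355/196589658 ≈ -0.14099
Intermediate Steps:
j(q) = -6*q
d(a, R) = 10 + a (d(a, R) = 4 + (a + 6) = 4 + (6 + a) = 10 + a)
U(M, Q) = -5 (U(M, Q) = -2 + (10 - 13) = -2 - 3 = -5)
T(w, o) = 143/(90 + w) (T(w, o) = (-6*(-3) + 125)/(90 + w) = (18 + 125)/(90 + w) = 143/(90 + w))
(62079 + (T(-492, -311) + 6870))/(-489024 + U(91, 430)) = (62079 + (143/(90 - 492) + 6870))/(-489024 - 5) = (62079 + (143/(-402) + 6870))/(-489029) = (62079 + (143*(-1/402) + 6870))*(-1/489029) = (62079 + (-143/402 + 6870))*(-1/489029) = (62079 + 2761597/402)*(-1/489029) = (27717355/402)*(-1/489029) = -27717355/196589658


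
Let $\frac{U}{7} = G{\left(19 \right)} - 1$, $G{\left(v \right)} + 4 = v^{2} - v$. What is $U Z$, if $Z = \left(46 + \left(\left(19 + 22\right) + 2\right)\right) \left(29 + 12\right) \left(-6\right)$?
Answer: $-51647946$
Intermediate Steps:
$G{\left(v \right)} = -4 + v^{2} - v$ ($G{\left(v \right)} = -4 + \left(v^{2} - v\right) = -4 + v^{2} - v$)
$Z = -21894$ ($Z = \left(46 + \left(41 + 2\right)\right) 41 \left(-6\right) = \left(46 + 43\right) 41 \left(-6\right) = 89 \cdot 41 \left(-6\right) = 3649 \left(-6\right) = -21894$)
$U = 2359$ ($U = 7 \left(\left(-4 + 19^{2} - 19\right) - 1\right) = 7 \left(\left(-4 + 361 - 19\right) - 1\right) = 7 \left(338 - 1\right) = 7 \cdot 337 = 2359$)
$U Z = 2359 \left(-21894\right) = -51647946$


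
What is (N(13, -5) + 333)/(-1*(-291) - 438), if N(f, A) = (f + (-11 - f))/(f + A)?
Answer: -379/168 ≈ -2.2560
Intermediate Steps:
N(f, A) = -11/(A + f)
(N(13, -5) + 333)/(-1*(-291) - 438) = (-11/(-5 + 13) + 333)/(-1*(-291) - 438) = (-11/8 + 333)/(291 - 438) = (-11*1/8 + 333)/(-147) = (-11/8 + 333)*(-1/147) = (2653/8)*(-1/147) = -379/168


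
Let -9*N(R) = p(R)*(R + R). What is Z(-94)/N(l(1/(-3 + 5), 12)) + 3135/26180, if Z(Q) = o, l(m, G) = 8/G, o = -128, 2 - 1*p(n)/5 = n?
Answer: 308733/2380 ≈ 129.72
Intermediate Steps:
p(n) = 10 - 5*n
N(R) = -2*R*(10 - 5*R)/9 (N(R) = -(10 - 5*R)*(R + R)/9 = -(10 - 5*R)*2*R/9 = -2*R*(10 - 5*R)/9)
Z(Q) = -128
Z(-94)/N(l(1/(-3 + 5), 12)) + 3135/26180 = -128*27/(20*(-2 + 8/12)) + 3135/26180 = -128*27/(20*(-2 + 8*(1/12))) + 3135*(1/26180) = -128*27/(20*(-2 + ⅔)) + 57/476 = -128/((10/9)*(⅔)*(-4/3)) + 57/476 = -128/(-80/81) + 57/476 = -128*(-81/80) + 57/476 = 648/5 + 57/476 = 308733/2380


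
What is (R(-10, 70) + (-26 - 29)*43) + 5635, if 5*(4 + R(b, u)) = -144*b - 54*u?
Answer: 2798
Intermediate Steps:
R(b, u) = -4 - 144*b/5 - 54*u/5 (R(b, u) = -4 + (-144*b - 54*u)/5 = -4 + (-144*b/5 - 54*u/5) = -4 - 144*b/5 - 54*u/5)
(R(-10, 70) + (-26 - 29)*43) + 5635 = ((-4 - 144/5*(-10) - 54/5*70) + (-26 - 29)*43) + 5635 = ((-4 + 288 - 756) - 55*43) + 5635 = (-472 - 2365) + 5635 = -2837 + 5635 = 2798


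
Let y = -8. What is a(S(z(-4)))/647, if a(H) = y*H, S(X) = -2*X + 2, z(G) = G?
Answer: -80/647 ≈ -0.12365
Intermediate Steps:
S(X) = 2 - 2*X
a(H) = -8*H
a(S(z(-4)))/647 = -8*(2 - 2*(-4))/647 = -8*(2 + 8)*(1/647) = -8*10*(1/647) = -80*1/647 = -80/647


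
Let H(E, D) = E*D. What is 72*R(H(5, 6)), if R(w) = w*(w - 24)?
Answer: 12960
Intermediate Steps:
H(E, D) = D*E
R(w) = w*(-24 + w)
72*R(H(5, 6)) = 72*((6*5)*(-24 + 6*5)) = 72*(30*(-24 + 30)) = 72*(30*6) = 72*180 = 12960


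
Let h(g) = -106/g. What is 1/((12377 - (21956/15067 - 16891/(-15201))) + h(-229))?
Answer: 52448663943/649046681953676 ≈ 8.0809e-5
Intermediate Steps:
1/((12377 - (21956/15067 - 16891/(-15201))) + h(-229)) = 1/((12377 - (21956/15067 - 16891/(-15201))) - 106/(-229)) = 1/((12377 - (21956*(1/15067) - 16891*(-1/15201))) - 106*(-1/229)) = 1/((12377 - (21956/15067 + 16891/15201)) + 106/229) = 1/((12377 - 1*588249853/229033467) + 106/229) = 1/((12377 - 588249853/229033467) + 106/229) = 1/(2834158971206/229033467 + 106/229) = 1/(649046681953676/52448663943) = 52448663943/649046681953676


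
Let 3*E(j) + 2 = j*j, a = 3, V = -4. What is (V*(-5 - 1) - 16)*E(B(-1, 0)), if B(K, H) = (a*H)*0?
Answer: -16/3 ≈ -5.3333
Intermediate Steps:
B(K, H) = 0 (B(K, H) = (3*H)*0 = 0)
E(j) = -2/3 + j**2/3 (E(j) = -2/3 + (j*j)/3 = -2/3 + j**2/3)
(V*(-5 - 1) - 16)*E(B(-1, 0)) = (-4*(-5 - 1) - 16)*(-2/3 + (1/3)*0**2) = (-4*(-6) - 16)*(-2/3 + (1/3)*0) = (24 - 16)*(-2/3 + 0) = 8*(-2/3) = -16/3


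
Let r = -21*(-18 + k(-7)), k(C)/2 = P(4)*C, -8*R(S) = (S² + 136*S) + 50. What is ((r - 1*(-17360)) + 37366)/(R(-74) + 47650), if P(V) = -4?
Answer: 215712/192869 ≈ 1.1184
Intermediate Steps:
R(S) = -25/4 - 17*S - S²/8 (R(S) = -((S² + 136*S) + 50)/8 = -(50 + S² + 136*S)/8 = -25/4 - 17*S - S²/8)
k(C) = -8*C (k(C) = 2*(-4*C) = -8*C)
r = -798 (r = -21*(-18 - 8*(-7)) = -21*(-18 + 56) = -21*38 = -798)
((r - 1*(-17360)) + 37366)/(R(-74) + 47650) = ((-798 - 1*(-17360)) + 37366)/((-25/4 - 17*(-74) - ⅛*(-74)²) + 47650) = ((-798 + 17360) + 37366)/((-25/4 + 1258 - ⅛*5476) + 47650) = (16562 + 37366)/((-25/4 + 1258 - 1369/2) + 47650) = 53928/(2269/4 + 47650) = 53928/(192869/4) = 53928*(4/192869) = 215712/192869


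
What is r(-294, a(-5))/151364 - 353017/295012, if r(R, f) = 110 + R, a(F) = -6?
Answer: -13372086849/11163549092 ≈ -1.1978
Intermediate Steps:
r(-294, a(-5))/151364 - 353017/295012 = (110 - 294)/151364 - 353017/295012 = -184*1/151364 - 353017*1/295012 = -46/37841 - 353017/295012 = -13372086849/11163549092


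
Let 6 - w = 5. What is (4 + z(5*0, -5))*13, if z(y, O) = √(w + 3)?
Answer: 78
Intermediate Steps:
w = 1 (w = 6 - 1*5 = 6 - 5 = 1)
z(y, O) = 2 (z(y, O) = √(1 + 3) = √4 = 2)
(4 + z(5*0, -5))*13 = (4 + 2)*13 = 6*13 = 78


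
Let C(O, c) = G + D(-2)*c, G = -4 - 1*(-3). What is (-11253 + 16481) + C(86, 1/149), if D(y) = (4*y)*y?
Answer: 778839/149 ≈ 5227.1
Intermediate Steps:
G = -1 (G = -4 + 3 = -1)
D(y) = 4*y²
C(O, c) = -1 + 16*c (C(O, c) = -1 + (4*(-2)²)*c = -1 + (4*4)*c = -1 + 16*c)
(-11253 + 16481) + C(86, 1/149) = (-11253 + 16481) + (-1 + 16/149) = 5228 + (-1 + 16*(1/149)) = 5228 + (-1 + 16/149) = 5228 - 133/149 = 778839/149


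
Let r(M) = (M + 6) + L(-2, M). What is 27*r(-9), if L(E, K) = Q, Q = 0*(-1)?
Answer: -81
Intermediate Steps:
Q = 0
L(E, K) = 0
r(M) = 6 + M (r(M) = (M + 6) + 0 = (6 + M) + 0 = 6 + M)
27*r(-9) = 27*(6 - 9) = 27*(-3) = -81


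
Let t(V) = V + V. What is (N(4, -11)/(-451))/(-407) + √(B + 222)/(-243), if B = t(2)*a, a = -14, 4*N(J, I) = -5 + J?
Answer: -1/734228 - √166/243 ≈ -0.053022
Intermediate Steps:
t(V) = 2*V
N(J, I) = -5/4 + J/4 (N(J, I) = (-5 + J)/4 = -5/4 + J/4)
B = -56 (B = (2*2)*(-14) = 4*(-14) = -56)
(N(4, -11)/(-451))/(-407) + √(B + 222)/(-243) = ((-5/4 + (¼)*4)/(-451))/(-407) + √(-56 + 222)/(-243) = ((-5/4 + 1)*(-1/451))*(-1/407) + √166*(-1/243) = -¼*(-1/451)*(-1/407) - √166/243 = (1/1804)*(-1/407) - √166/243 = -1/734228 - √166/243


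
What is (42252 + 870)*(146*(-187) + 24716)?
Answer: -111513492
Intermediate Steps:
(42252 + 870)*(146*(-187) + 24716) = 43122*(-27302 + 24716) = 43122*(-2586) = -111513492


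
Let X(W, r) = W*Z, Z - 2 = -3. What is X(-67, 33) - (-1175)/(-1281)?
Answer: 84652/1281 ≈ 66.083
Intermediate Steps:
Z = -1 (Z = 2 - 3 = -1)
X(W, r) = -W (X(W, r) = W*(-1) = -W)
X(-67, 33) - (-1175)/(-1281) = -1*(-67) - (-1175)/(-1281) = 67 - (-1175)*(-1)/1281 = 67 - 1*1175/1281 = 67 - 1175/1281 = 84652/1281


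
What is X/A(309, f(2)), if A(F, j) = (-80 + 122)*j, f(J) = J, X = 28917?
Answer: 1377/4 ≈ 344.25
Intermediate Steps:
A(F, j) = 42*j
X/A(309, f(2)) = 28917/((42*2)) = 28917/84 = 28917*(1/84) = 1377/4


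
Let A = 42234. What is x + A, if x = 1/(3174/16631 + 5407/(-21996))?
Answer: 848897122566/20108513 ≈ 42216.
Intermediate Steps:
x = -365815476/20108513 (x = 1/(3174*(1/16631) + 5407*(-1/21996)) = 1/(3174/16631 - 5407/21996) = 1/(-20108513/365815476) = -365815476/20108513 ≈ -18.192)
x + A = -365815476/20108513 + 42234 = 848897122566/20108513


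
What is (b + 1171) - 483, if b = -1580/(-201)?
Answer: 139868/201 ≈ 695.86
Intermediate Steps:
b = 1580/201 (b = -1580*(-1/201) = 1580/201 ≈ 7.8607)
(b + 1171) - 483 = (1580/201 + 1171) - 483 = 236951/201 - 483 = 139868/201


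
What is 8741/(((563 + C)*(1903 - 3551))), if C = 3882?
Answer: -8741/7325360 ≈ -0.0011933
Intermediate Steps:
8741/(((563 + C)*(1903 - 3551))) = 8741/(((563 + 3882)*(1903 - 3551))) = 8741/((4445*(-1648))) = 8741/(-7325360) = 8741*(-1/7325360) = -8741/7325360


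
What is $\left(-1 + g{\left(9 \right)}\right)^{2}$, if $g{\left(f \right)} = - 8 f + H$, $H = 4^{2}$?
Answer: $3249$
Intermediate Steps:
$H = 16$
$g{\left(f \right)} = 16 - 8 f$ ($g{\left(f \right)} = - 8 f + 16 = 16 - 8 f$)
$\left(-1 + g{\left(9 \right)}\right)^{2} = \left(-1 + \left(16 - 72\right)\right)^{2} = \left(-1 - 56\right)^{2} = \left(-57\right)^{2} = 3249$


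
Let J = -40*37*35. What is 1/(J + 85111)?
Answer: 1/33311 ≈ 3.0020e-5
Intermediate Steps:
J = -51800 (J = -1480*35 = -51800)
1/(J + 85111) = 1/(-51800 + 85111) = 1/33311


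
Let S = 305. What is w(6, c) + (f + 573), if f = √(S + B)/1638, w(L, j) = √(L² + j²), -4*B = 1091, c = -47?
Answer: 573 + √2245 + √129/3276 ≈ 620.38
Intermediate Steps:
B = -1091/4 (B = -¼*1091 = -1091/4 ≈ -272.75)
f = √129/3276 (f = √(305 - 1091/4)/1638 = √(129/4)*(1/1638) = (√129/2)*(1/1638) = √129/3276 ≈ 0.0034670)
w(6, c) + (f + 573) = √(6² + (-47)²) + (√129/3276 + 573) = √(36 + 2209) + (573 + √129/3276) = √2245 + (573 + √129/3276) = 573 + √2245 + √129/3276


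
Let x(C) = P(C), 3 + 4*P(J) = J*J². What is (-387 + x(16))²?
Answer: 6477025/16 ≈ 4.0481e+5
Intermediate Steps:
P(J) = -¾ + J³/4 (P(J) = -¾ + (J*J²)/4 = -¾ + J³/4)
x(C) = -¾ + C³/4
(-387 + x(16))² = (-387 + (-¾ + (¼)*16³))² = (-387 + (-¾ + (¼)*4096))² = (-387 + (-¾ + 1024))² = (-387 + 4093/4)² = (2545/4)² = 6477025/16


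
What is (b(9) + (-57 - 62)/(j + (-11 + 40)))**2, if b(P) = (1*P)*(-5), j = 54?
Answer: 14853316/6889 ≈ 2156.1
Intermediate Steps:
b(P) = -5*P (b(P) = P*(-5) = -5*P)
(b(9) + (-57 - 62)/(j + (-11 + 40)))**2 = (-5*9 + (-57 - 62)/(54 + (-11 + 40)))**2 = (-45 - 119/(54 + 29))**2 = (-45 - 119/83)**2 = (-3854/83)**2 = 14853316/6889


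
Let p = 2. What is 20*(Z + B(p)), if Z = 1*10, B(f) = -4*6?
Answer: -280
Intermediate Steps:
B(f) = -24
Z = 10
20*(Z + B(p)) = 20*(10 - 24) = 20*(-14) = -280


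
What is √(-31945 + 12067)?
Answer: I*√19878 ≈ 140.99*I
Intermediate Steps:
√(-31945 + 12067) = √(-19878) = I*√19878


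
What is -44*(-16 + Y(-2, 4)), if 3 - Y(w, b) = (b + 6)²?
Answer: 4972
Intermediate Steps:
Y(w, b) = 3 - (6 + b)² (Y(w, b) = 3 - (b + 6)² = 3 - (6 + b)²)
-44*(-16 + Y(-2, 4)) = -44*(-16 + (3 - (6 + 4)²)) = -44*(-16 + (3 - 1*10²)) = -44*(-16 + (3 - 1*100)) = -44*(-16 + (3 - 100)) = -44*(-16 - 97) = -44*(-113) = 4972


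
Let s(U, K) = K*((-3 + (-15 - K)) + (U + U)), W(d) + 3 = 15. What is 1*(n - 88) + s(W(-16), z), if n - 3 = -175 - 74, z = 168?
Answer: -27550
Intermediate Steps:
W(d) = 12 (W(d) = -3 + 15 = 12)
s(U, K) = K*(-18 - K + 2*U) (s(U, K) = K*((-18 - K) + 2*U) = K*(-18 - K + 2*U))
n = -246 (n = 3 + (-175 - 74) = 3 - 249 = -246)
1*(n - 88) + s(W(-16), z) = 1*(-246 - 88) + 168*(-18 - 1*168 + 2*12) = 1*(-334) + 168*(-18 - 168 + 24) = -334 + 168*(-162) = -334 - 27216 = -27550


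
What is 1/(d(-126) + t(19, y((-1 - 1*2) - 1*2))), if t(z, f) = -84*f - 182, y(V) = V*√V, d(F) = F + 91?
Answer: -31/132727 - 60*I*√5/132727 ≈ -0.00023356 - 0.0010108*I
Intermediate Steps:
d(F) = 91 + F
y(V) = V^(3/2)
t(z, f) = -182 - 84*f
1/(d(-126) + t(19, y((-1 - 1*2) - 1*2))) = 1/((91 - 126) + (-182 - 84*((-1 - 1*2) - 1*2)^(3/2))) = 1/(-35 + (-182 - 84*((-1 - 2) - 2)^(3/2))) = 1/(-35 + (-182 - 84*(-3 - 2)^(3/2))) = 1/(-35 + (-182 - (-420)*I*√5)) = 1/(-35 + (-182 + 420*I*√5)) = 1/(-217 + 420*I*√5)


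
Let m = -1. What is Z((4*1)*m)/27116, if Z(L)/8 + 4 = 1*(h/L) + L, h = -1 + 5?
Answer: -18/6779 ≈ -0.0026553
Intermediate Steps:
h = 4
Z(L) = -32 + 8*L + 32/L (Z(L) = -32 + 8*(1*(4/L) + L) = -32 + 8*(4/L + L) = -32 + 8*(L + 4/L) = -32 + (8*L + 32/L) = -32 + 8*L + 32/L)
Z((4*1)*m)/27116 = (-32 + 8*((4*1)*(-1)) + 32/(((4*1)*(-1))))/27116 = (-32 + 8*(4*(-1)) + 32/((4*(-1))))*(1/27116) = (-32 + 8*(-4) + 32/(-4))*(1/27116) = (-32 - 32 + 32*(-1/4))*(1/27116) = (-32 - 32 - 8)*(1/27116) = -72*1/27116 = -18/6779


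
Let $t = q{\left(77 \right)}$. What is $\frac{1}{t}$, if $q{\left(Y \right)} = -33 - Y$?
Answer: $- \frac{1}{110} \approx -0.0090909$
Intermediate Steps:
$t = -110$ ($t = -33 - 77 = -110$)
$\frac{1}{t} = \frac{1}{-110} = - \frac{1}{110}$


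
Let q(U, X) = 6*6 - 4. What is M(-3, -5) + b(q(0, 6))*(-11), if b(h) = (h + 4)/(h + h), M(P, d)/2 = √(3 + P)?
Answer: -99/16 ≈ -6.1875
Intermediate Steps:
q(U, X) = 32 (q(U, X) = 36 - 4 = 32)
M(P, d) = 2*√(3 + P)
b(h) = (4 + h)/(2*h) (b(h) = (4 + h)/((2*h)) = (4 + h)*(1/(2*h)) = (4 + h)/(2*h))
M(-3, -5) + b(q(0, 6))*(-11) = 2*√(3 - 3) + ((½)*(4 + 32)/32)*(-11) = 2*√0 + ((½)*(1/32)*36)*(-11) = 2*0 + (9/16)*(-11) = 0 - 99/16 = -99/16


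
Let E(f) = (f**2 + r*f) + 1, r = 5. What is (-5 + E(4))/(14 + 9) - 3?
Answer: -37/23 ≈ -1.6087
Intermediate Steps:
E(f) = 1 + f**2 + 5*f (E(f) = (f**2 + 5*f) + 1 = 1 + f**2 + 5*f)
(-5 + E(4))/(14 + 9) - 3 = (-5 + (1 + 4**2 + 5*4))/(14 + 9) - 3 = (-5 + (1 + 16 + 20))/23 - 3 = (-5 + 37)*(1/23) - 3 = 32*(1/23) - 3 = 32/23 - 3 = -37/23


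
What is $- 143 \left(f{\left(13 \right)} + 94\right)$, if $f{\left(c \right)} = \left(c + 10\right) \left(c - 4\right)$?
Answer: $-43043$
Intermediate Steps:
$f{\left(c \right)} = \left(-4 + c\right) \left(10 + c\right)$ ($f{\left(c \right)} = \left(10 + c\right) \left(-4 + c\right) = \left(-4 + c\right) \left(10 + c\right)$)
$- 143 \left(f{\left(13 \right)} + 94\right) = - 143 \left(\left(-40 + 13^{2} + 6 \cdot 13\right) + 94\right) = - 143 \left(\left(-40 + 169 + 78\right) + 94\right) = - 143 \left(207 + 94\right) = \left(-143\right) 301 = -43043$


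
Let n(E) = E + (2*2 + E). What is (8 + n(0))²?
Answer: 144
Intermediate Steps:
n(E) = 4 + 2*E (n(E) = E + (4 + E) = 4 + 2*E)
(8 + n(0))² = (8 + (4 + 2*0))² = (8 + (4 + 0))² = (8 + 4)² = 12² = 144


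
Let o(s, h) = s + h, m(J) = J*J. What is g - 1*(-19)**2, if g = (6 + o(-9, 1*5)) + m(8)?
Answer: -295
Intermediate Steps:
m(J) = J**2
o(s, h) = h + s
g = 66 (g = (6 + (1*5 - 9)) + 8**2 = (6 + (5 - 9)) + 64 = (6 - 4) + 64 = 2 + 64 = 66)
g - 1*(-19)**2 = 66 - 1*(-19)**2 = 66 - 1*361 = 66 - 361 = -295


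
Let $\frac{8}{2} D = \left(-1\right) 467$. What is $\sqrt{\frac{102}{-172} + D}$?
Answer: $\frac{i \sqrt{867869}}{86} \approx 10.833 i$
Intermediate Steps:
$D = - \frac{467}{4}$ ($D = \frac{\left(-1\right) 467}{4} = \frac{1}{4} \left(-467\right) = - \frac{467}{4} \approx -116.75$)
$\sqrt{\frac{102}{-172} + D} = \sqrt{\frac{102}{-172} - \frac{467}{4}} = \sqrt{102 \left(- \frac{1}{172}\right) - \frac{467}{4}} = \sqrt{- \frac{51}{86} - \frac{467}{4}} = \sqrt{- \frac{20183}{172}} = \frac{i \sqrt{867869}}{86}$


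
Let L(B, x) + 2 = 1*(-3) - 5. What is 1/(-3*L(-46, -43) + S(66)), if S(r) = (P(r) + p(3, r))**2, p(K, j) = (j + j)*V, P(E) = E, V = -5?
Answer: 1/352866 ≈ 2.8339e-6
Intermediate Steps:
L(B, x) = -10 (L(B, x) = -2 + (1*(-3) - 5) = -2 + (-3 - 5) = -2 - 8 = -10)
p(K, j) = -10*j (p(K, j) = (j + j)*(-5) = (2*j)*(-5) = -10*j)
S(r) = 81*r**2 (S(r) = (r - 10*r)**2 = (-9*r)**2 = 81*r**2)
1/(-3*L(-46, -43) + S(66)) = 1/(-3*(-10) + 81*66**2) = 1/(30 + 81*4356) = 1/(30 + 352836) = 1/352866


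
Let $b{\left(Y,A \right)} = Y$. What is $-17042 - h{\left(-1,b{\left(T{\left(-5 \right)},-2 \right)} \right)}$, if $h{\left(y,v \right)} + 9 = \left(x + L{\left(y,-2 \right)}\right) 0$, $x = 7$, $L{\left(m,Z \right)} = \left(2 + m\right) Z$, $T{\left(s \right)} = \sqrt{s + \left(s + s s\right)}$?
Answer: $-17033$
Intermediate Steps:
$T{\left(s \right)} = \sqrt{s^{2} + 2 s}$ ($T{\left(s \right)} = \sqrt{s + \left(s + s^{2}\right)} = \sqrt{s^{2} + 2 s}$)
$L{\left(m,Z \right)} = Z \left(2 + m\right)$
$h{\left(y,v \right)} = -9$ ($h{\left(y,v \right)} = -9 + \left(7 - 2 \left(2 + y\right)\right) 0 = -9 + \left(7 - \left(4 + 2 y\right)\right) 0 = -9 + \left(3 - 2 y\right) 0 = -9 + 0 = -9$)
$-17042 - h{\left(-1,b{\left(T{\left(-5 \right)},-2 \right)} \right)} = -17042 - -9 = -17042 + 9 = -17033$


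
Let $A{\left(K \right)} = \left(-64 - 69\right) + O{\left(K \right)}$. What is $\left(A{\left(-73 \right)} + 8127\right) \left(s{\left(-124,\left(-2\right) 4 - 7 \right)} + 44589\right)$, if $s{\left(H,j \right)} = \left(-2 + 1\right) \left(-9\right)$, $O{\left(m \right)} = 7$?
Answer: $356828598$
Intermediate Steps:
$A{\left(K \right)} = -126$ ($A{\left(K \right)} = \left(-64 - 69\right) + 7 = -133 + 7 = -126$)
$s{\left(H,j \right)} = 9$ ($s{\left(H,j \right)} = \left(-1\right) \left(-9\right) = 9$)
$\left(A{\left(-73 \right)} + 8127\right) \left(s{\left(-124,\left(-2\right) 4 - 7 \right)} + 44589\right) = \left(-126 + 8127\right) \left(9 + 44589\right) = 8001 \cdot 44598 = 356828598$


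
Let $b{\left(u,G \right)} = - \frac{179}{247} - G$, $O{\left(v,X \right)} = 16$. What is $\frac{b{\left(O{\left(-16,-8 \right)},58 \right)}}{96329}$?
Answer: $- \frac{14505}{23793263} \approx -0.00060963$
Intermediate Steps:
$b{\left(u,G \right)} = - \frac{179}{247} - G$ ($b{\left(u,G \right)} = \left(-179\right) \frac{1}{247} - G = - \frac{179}{247} - G$)
$\frac{b{\left(O{\left(-16,-8 \right)},58 \right)}}{96329} = \frac{- \frac{179}{247} - 58}{96329} = \left(- \frac{179}{247} - 58\right) \frac{1}{96329} = \left(- \frac{14505}{247}\right) \frac{1}{96329} = - \frac{14505}{23793263}$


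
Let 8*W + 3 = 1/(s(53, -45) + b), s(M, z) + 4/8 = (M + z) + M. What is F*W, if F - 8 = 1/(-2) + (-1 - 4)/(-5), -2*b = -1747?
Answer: -47617/14944 ≈ -3.1864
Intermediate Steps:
s(M, z) = -½ + z + 2*M (s(M, z) = -½ + ((M + z) + M) = -½ + (z + 2*M) = -½ + z + 2*M)
b = 1747/2 (b = -½*(-1747) = 1747/2 ≈ 873.50)
F = 17/2 (F = 8 + (1/(-2) + (-1 - 4)/(-5)) = 8 + (1*(-½) - 5*(-⅕)) = 8 + (-½ + 1) = 8 + ½ = 17/2 ≈ 8.5000)
W = -2801/7472 (W = -3/8 + 1/(8*((-½ - 45 + 2*53) + 1747/2)) = -3/8 + 1/(8*((-½ - 45 + 106) + 1747/2)) = -3/8 + 1/(8*(121/2 + 1747/2)) = -3/8 + (⅛)/934 = -3/8 + (⅛)*(1/934) = -3/8 + 1/7472 = -2801/7472 ≈ -0.37487)
F*W = (17/2)*(-2801/7472) = -47617/14944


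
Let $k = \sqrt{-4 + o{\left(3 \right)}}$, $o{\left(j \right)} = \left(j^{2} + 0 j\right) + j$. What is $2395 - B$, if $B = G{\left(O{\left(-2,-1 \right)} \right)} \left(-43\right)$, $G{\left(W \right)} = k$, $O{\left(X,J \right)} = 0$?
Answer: $2395 + 86 \sqrt{2} \approx 2516.6$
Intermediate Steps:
$o{\left(j \right)} = j + j^{2}$ ($o{\left(j \right)} = \left(j^{2} + 0\right) + j = j^{2} + j = j + j^{2}$)
$k = 2 \sqrt{2}$ ($k = \sqrt{-4 + 3 \left(1 + 3\right)} = \sqrt{-4 + 3 \cdot 4} = \sqrt{-4 + 12} = \sqrt{8} = 2 \sqrt{2} \approx 2.8284$)
$G{\left(W \right)} = 2 \sqrt{2}$
$B = - 86 \sqrt{2}$ ($B = 2 \sqrt{2} \left(-43\right) = - 86 \sqrt{2} \approx -121.62$)
$2395 - B = 2395 - - 86 \sqrt{2} = 2395 + 86 \sqrt{2}$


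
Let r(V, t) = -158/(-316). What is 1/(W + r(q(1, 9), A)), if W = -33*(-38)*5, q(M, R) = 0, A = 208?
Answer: 2/12541 ≈ 0.00015948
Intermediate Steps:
r(V, t) = 1/2 (r(V, t) = -158*(-1/316) = 1/2)
W = 6270 (W = 1254*5 = 6270)
1/(W + r(q(1, 9), A)) = 1/(6270 + 1/2) = 1/(12541/2) = 2/12541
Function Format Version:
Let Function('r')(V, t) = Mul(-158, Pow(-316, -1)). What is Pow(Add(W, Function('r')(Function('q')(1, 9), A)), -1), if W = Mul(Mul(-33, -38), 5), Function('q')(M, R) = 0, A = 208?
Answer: Rational(2, 12541) ≈ 0.00015948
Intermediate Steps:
Function('r')(V, t) = Rational(1, 2) (Function('r')(V, t) = Mul(-158, Rational(-1, 316)) = Rational(1, 2))
W = 6270 (W = Mul(1254, 5) = 6270)
Pow(Add(W, Function('r')(Function('q')(1, 9), A)), -1) = Pow(Add(6270, Rational(1, 2)), -1) = Pow(Rational(12541, 2), -1) = Rational(2, 12541)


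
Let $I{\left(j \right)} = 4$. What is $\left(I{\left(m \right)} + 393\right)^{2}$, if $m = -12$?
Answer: $157609$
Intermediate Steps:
$\left(I{\left(m \right)} + 393\right)^{2} = \left(4 + 393\right)^{2} = 397^{2} = 157609$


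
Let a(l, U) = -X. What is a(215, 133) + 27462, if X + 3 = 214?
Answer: 27251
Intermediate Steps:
X = 211 (X = -3 + 214 = 211)
a(l, U) = -211 (a(l, U) = -1*211 = -211)
a(215, 133) + 27462 = -211 + 27462 = 27251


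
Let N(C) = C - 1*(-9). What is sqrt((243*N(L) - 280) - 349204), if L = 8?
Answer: I*sqrt(345353) ≈ 587.67*I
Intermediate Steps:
N(C) = 9 + C (N(C) = C + 9 = 9 + C)
sqrt((243*N(L) - 280) - 349204) = sqrt((243*(9 + 8) - 280) - 349204) = sqrt((243*17 - 280) - 349204) = sqrt((4131 - 280) - 349204) = sqrt(3851 - 349204) = sqrt(-345353) = I*sqrt(345353)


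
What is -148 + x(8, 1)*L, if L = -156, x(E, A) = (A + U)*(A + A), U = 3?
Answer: -1396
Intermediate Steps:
x(E, A) = 2*A*(3 + A) (x(E, A) = (A + 3)*(A + A) = (3 + A)*(2*A) = 2*A*(3 + A))
-148 + x(8, 1)*L = -148 + (2*1*(3 + 1))*(-156) = -148 + (2*1*4)*(-156) = -148 + 8*(-156) = -148 - 1248 = -1396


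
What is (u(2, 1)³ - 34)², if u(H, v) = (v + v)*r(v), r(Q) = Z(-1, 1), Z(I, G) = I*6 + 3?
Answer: 62500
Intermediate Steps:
Z(I, G) = 3 + 6*I (Z(I, G) = 6*I + 3 = 3 + 6*I)
r(Q) = -3 (r(Q) = 3 + 6*(-1) = 3 - 6 = -3)
u(H, v) = -6*v (u(H, v) = (v + v)*(-3) = (2*v)*(-3) = -6*v)
(u(2, 1)³ - 34)² = ((-6*1)³ - 34)² = ((-6)³ - 34)² = (-216 - 34)² = (-250)² = 62500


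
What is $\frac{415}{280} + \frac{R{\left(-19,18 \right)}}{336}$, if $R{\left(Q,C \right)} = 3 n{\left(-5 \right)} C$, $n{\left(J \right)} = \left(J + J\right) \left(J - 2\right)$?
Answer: $\frac{713}{56} \approx 12.732$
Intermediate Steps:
$n{\left(J \right)} = 2 J \left(-2 + J\right)$
$R{\left(Q,C \right)} = 210 C$ ($R{\left(Q,C \right)} = 3 \cdot 2 \left(-5\right) \left(-2 - 5\right) C = 3 \cdot 2 \left(-5\right) \left(-7\right) C = 3 \cdot 70 C = 210 C$)
$\frac{415}{280} + \frac{R{\left(-19,18 \right)}}{336} = \frac{415}{280} + \frac{210 \cdot 18}{336} = 415 \cdot \frac{1}{280} + 3780 \cdot \frac{1}{336} = \frac{83}{56} + \frac{45}{4} = \frac{713}{56}$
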